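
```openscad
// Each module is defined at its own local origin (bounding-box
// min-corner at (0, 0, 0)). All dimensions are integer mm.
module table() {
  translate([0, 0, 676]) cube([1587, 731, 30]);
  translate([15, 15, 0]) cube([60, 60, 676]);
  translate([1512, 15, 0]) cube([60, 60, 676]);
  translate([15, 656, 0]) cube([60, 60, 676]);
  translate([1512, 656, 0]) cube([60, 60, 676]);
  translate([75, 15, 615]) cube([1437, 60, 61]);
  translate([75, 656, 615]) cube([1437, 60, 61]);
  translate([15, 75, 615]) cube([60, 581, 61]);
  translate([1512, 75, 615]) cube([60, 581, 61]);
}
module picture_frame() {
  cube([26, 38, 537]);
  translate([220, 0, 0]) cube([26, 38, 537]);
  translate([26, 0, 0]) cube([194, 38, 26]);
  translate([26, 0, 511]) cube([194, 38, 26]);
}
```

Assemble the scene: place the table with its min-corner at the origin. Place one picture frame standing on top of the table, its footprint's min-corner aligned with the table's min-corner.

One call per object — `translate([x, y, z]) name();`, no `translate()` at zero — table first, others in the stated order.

table();
translate([0, 0, 706]) picture_frame();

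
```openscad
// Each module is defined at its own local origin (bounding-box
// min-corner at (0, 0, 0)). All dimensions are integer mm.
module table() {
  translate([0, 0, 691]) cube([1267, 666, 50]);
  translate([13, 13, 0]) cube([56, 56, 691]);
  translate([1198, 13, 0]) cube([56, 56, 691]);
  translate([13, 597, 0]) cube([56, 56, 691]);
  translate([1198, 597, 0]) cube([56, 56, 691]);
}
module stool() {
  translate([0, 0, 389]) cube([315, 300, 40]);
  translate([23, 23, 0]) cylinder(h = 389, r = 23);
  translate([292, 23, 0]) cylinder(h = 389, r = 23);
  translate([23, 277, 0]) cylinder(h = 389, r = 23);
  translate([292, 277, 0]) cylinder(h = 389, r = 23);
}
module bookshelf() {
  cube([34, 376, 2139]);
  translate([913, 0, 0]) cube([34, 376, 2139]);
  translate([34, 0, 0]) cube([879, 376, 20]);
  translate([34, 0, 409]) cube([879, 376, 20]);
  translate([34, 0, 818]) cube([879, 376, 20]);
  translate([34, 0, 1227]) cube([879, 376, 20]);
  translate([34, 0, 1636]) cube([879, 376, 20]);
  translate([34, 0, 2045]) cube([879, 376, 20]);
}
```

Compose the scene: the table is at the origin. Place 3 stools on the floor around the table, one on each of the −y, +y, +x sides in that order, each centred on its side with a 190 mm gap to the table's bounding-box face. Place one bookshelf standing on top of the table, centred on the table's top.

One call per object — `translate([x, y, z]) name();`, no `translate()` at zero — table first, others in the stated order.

table();
translate([476, -490, 0]) stool();
translate([476, 856, 0]) stool();
translate([1457, 183, 0]) stool();
translate([160, 145, 741]) bookshelf();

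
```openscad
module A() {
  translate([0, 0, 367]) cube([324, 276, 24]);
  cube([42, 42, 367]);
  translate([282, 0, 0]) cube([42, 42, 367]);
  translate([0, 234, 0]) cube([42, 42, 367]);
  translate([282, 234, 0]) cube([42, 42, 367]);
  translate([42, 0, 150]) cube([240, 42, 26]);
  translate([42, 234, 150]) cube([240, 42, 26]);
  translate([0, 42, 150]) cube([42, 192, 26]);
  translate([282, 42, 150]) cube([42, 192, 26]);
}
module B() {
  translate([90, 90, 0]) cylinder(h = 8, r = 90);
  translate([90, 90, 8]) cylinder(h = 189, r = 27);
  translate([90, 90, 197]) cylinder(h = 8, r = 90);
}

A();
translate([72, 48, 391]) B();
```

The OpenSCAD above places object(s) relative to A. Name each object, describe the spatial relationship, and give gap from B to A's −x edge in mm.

The spool's min-x is at 72; the stool's min-x is 0; gap = 72 mm.

A is a stool. B is a spool. The spool is on top of the stool, centred. The gap from the spool to the stool's −x edge is 72 mm.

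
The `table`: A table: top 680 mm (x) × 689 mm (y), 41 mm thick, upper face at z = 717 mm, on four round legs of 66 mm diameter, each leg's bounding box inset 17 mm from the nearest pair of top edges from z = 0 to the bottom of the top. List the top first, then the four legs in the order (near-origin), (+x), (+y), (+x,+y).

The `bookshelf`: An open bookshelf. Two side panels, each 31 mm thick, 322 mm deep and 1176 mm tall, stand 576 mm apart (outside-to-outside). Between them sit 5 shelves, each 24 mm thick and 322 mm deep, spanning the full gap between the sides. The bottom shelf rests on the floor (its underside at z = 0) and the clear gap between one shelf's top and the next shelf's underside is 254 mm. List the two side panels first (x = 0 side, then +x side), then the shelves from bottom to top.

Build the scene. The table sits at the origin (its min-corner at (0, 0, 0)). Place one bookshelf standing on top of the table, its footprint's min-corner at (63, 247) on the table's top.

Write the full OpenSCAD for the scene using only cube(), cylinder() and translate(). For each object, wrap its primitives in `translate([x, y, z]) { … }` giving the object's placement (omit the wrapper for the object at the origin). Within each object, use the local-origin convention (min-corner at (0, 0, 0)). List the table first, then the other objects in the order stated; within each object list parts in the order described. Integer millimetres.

translate([0, 0, 676]) cube([680, 689, 41]);
translate([50, 50, 0]) cylinder(h = 676, r = 33);
translate([630, 50, 0]) cylinder(h = 676, r = 33);
translate([50, 639, 0]) cylinder(h = 676, r = 33);
translate([630, 639, 0]) cylinder(h = 676, r = 33);
translate([63, 247, 717]) {
  cube([31, 322, 1176]);
  translate([545, 0, 0]) cube([31, 322, 1176]);
  translate([31, 0, 0]) cube([514, 322, 24]);
  translate([31, 0, 278]) cube([514, 322, 24]);
  translate([31, 0, 556]) cube([514, 322, 24]);
  translate([31, 0, 834]) cube([514, 322, 24]);
  translate([31, 0, 1112]) cube([514, 322, 24]);
}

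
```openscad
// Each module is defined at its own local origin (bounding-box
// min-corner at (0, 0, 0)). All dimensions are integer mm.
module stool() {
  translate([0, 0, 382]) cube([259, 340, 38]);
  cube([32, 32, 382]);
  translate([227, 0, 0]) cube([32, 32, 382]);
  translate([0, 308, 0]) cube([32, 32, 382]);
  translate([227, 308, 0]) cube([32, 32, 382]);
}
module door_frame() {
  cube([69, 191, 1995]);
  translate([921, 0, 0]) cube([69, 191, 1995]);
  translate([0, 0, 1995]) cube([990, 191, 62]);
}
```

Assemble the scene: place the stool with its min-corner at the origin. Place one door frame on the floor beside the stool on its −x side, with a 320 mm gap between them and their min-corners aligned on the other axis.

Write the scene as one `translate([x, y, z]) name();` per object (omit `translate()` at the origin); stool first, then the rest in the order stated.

stool();
translate([-1310, 0, 0]) door_frame();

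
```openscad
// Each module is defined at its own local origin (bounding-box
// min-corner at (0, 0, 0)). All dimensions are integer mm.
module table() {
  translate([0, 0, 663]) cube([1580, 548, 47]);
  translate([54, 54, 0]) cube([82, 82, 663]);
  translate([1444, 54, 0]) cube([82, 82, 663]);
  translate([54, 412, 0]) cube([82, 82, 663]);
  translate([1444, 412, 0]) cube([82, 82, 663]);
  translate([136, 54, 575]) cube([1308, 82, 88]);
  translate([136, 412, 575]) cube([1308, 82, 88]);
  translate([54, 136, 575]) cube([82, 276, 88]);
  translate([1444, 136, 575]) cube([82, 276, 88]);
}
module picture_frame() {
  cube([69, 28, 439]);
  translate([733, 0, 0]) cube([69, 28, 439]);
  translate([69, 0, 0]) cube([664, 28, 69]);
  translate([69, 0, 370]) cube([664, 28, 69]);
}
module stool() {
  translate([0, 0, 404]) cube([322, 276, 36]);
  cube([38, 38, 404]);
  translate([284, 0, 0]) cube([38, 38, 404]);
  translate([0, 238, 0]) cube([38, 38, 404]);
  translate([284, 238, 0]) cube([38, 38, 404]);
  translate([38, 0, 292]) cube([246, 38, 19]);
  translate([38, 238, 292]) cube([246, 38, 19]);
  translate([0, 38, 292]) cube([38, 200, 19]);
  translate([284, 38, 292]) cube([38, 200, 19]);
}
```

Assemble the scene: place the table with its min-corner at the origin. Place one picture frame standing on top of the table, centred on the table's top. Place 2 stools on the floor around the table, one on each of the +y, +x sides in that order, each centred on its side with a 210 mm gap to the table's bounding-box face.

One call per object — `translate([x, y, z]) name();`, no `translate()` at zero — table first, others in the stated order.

table();
translate([389, 260, 710]) picture_frame();
translate([629, 758, 0]) stool();
translate([1790, 136, 0]) stool();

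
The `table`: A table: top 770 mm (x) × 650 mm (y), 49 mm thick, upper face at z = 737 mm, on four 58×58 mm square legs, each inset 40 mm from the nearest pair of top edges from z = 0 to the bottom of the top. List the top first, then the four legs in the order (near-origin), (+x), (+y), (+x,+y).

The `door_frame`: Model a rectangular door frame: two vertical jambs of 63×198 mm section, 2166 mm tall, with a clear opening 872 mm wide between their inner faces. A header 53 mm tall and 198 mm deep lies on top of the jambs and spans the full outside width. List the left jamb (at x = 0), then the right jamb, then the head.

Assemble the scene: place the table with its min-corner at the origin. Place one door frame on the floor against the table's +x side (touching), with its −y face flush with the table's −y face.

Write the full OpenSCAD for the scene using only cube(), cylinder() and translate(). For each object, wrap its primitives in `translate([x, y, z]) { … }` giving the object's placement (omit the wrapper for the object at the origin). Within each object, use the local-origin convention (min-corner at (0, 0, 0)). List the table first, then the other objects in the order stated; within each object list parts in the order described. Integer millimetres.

translate([0, 0, 688]) cube([770, 650, 49]);
translate([40, 40, 0]) cube([58, 58, 688]);
translate([672, 40, 0]) cube([58, 58, 688]);
translate([40, 552, 0]) cube([58, 58, 688]);
translate([672, 552, 0]) cube([58, 58, 688]);
translate([770, 0, 0]) {
  cube([63, 198, 2166]);
  translate([935, 0, 0]) cube([63, 198, 2166]);
  translate([0, 0, 2166]) cube([998, 198, 53]);
}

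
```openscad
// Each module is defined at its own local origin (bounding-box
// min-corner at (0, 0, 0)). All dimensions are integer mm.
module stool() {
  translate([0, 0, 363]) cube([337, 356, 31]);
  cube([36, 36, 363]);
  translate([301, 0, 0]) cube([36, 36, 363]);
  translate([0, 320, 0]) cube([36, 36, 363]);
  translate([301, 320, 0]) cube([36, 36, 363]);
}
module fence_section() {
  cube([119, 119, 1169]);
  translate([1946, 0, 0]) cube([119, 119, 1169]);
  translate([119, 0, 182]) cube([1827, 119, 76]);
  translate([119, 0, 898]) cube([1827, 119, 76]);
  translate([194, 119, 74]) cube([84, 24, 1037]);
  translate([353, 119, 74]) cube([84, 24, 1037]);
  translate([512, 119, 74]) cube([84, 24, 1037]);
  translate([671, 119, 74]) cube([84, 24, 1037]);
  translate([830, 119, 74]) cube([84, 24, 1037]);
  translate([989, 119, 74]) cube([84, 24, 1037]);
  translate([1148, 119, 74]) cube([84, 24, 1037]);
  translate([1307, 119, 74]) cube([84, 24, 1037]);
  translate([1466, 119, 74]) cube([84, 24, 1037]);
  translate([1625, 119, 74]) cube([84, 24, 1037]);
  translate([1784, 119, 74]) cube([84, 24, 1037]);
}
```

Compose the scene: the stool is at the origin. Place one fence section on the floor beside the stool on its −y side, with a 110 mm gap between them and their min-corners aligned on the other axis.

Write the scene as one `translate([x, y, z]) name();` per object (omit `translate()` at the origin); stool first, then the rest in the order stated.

stool();
translate([0, -253, 0]) fence_section();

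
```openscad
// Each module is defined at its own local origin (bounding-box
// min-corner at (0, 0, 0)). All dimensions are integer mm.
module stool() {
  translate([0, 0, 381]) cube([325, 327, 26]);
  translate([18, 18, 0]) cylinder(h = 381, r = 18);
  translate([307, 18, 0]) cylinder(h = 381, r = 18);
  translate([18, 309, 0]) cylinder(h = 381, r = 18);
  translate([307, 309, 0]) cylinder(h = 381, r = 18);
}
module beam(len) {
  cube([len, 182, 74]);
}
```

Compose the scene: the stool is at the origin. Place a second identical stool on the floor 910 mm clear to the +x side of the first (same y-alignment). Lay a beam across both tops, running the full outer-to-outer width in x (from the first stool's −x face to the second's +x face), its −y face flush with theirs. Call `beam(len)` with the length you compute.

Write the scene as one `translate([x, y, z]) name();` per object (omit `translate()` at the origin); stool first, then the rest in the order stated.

stool();
translate([1235, 0, 0]) stool();
translate([0, 0, 407]) beam(1560);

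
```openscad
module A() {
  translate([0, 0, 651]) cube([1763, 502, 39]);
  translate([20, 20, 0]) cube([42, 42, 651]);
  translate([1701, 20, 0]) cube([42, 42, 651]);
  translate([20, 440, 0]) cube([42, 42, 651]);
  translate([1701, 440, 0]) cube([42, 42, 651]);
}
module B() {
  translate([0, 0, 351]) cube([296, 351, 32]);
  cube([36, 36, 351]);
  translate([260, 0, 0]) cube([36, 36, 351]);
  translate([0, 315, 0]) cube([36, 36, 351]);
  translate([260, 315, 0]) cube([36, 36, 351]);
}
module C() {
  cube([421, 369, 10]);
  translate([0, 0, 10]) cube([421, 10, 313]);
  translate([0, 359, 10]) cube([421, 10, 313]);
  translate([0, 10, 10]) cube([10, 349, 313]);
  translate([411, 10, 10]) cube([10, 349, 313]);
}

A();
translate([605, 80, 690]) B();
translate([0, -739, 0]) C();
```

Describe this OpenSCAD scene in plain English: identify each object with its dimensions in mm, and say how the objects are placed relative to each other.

A is a rectangular dining table. The top is 1763×502×39 mm with its upper surface at z = 690 mm. It stands on four 42×42 mm square legs, each inset 20 mm from the nearest pair of top edges, running from the floor to the underside of the top.

B is a four-legged stool. The seat is a 296×351×32 mm slab whose top surface is at z = 383 mm; four square legs, each 36×36 mm in cross-section, run from the floor (z = 0) to the underside of the seat, each flush with a corner of the seat.

C is an open storage box with external size 421×369×323 mm and wall thickness 10 mm (the base is also 10 mm thick). The base covers the whole footprint; the four walls stand on the base, with the y-facing walls full-width and the x-facing walls fitting between their inner faces.

The stool is on top of the table. The open box is on the floor beside the table on its −y side.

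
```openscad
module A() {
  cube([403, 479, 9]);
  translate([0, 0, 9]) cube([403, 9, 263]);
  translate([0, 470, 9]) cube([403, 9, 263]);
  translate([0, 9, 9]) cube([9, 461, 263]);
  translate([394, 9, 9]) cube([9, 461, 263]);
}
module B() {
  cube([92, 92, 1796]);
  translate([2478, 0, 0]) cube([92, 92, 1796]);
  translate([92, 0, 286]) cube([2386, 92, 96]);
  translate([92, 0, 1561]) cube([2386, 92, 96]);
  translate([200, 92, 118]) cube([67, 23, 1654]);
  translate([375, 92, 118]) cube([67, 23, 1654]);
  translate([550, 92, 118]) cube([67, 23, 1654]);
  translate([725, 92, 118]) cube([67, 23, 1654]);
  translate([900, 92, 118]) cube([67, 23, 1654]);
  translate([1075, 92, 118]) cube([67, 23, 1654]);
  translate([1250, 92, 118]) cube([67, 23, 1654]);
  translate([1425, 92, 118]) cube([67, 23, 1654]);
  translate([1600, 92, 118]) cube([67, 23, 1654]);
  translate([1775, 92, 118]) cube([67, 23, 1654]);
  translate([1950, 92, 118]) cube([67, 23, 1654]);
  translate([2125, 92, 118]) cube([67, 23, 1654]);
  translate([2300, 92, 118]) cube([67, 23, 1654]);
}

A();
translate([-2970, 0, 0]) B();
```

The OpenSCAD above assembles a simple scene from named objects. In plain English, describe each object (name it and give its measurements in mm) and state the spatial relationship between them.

A is an open storage box with external size 403×479×272 mm and wall thickness 9 mm (the base is also 9 mm thick). The base covers the whole footprint; the four walls stand on the base, with the y-facing walls full-width and the x-facing walls fitting between their inner faces.

B is a fence section. Two 92×92 mm posts, 1796 mm tall, stand on the floor with a clear span of 2386 mm between their inner faces. Two horizontal rails of 92×96 mm section span the gap between the posts with their undersides at z = 286 mm and z = 1561 mm, flush with the posts' −y face. 13 pickets, each 67 mm wide, 23 mm thick and 1654 mm tall, are fixed to the +y face of the rails with their bottoms at z = 118 mm, evenly spaced across the span with equal gaps (rounded down to the nearest mm) at the −x end and between each pair — any rounding remainder accumulates at the +x end.

The fence section is on the floor beside the open box on its −x side.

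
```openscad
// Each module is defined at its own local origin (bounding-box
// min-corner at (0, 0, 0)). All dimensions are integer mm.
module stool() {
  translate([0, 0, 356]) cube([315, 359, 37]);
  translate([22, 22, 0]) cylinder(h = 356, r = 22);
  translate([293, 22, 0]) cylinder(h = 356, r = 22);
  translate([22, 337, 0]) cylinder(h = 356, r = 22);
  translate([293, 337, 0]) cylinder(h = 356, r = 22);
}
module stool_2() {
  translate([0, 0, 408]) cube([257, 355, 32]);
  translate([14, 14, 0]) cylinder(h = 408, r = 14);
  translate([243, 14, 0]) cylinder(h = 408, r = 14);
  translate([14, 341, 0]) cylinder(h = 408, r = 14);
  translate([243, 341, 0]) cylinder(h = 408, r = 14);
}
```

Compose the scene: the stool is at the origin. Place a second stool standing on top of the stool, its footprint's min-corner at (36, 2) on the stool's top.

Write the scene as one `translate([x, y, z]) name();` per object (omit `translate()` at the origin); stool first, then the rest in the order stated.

stool();
translate([36, 2, 393]) stool_2();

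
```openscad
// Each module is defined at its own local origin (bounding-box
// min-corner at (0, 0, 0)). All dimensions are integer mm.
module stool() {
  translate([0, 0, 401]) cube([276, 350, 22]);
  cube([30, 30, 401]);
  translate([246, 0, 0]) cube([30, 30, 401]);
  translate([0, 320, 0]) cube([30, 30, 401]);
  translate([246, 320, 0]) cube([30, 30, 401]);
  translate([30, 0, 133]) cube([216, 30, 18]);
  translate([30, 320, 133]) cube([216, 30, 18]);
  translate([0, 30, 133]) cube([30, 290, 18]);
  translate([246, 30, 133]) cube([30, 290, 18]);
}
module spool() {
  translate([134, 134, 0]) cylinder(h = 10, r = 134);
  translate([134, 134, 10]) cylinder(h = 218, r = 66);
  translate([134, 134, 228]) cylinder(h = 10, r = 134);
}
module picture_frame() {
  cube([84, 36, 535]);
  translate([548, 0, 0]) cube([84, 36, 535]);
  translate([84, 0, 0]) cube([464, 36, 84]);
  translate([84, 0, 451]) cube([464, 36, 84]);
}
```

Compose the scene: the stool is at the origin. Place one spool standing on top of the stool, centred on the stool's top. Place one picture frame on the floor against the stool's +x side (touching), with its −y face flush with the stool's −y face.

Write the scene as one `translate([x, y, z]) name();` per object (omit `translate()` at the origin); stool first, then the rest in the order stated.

stool();
translate([4, 41, 423]) spool();
translate([276, 0, 0]) picture_frame();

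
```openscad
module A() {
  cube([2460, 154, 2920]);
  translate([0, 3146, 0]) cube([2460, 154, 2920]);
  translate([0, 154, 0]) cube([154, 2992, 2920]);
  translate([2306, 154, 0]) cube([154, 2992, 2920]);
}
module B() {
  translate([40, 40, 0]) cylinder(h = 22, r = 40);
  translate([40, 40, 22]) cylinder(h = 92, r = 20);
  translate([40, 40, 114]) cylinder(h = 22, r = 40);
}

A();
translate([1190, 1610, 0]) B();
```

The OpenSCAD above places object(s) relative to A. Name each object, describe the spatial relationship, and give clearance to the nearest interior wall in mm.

Clearances: x = 1036, y = 1456; minimum 1036 mm.

A is a house frame. B is a spool. The spool sits inside the house frame, centred. The clearance to the nearest interior wall is 1036 mm.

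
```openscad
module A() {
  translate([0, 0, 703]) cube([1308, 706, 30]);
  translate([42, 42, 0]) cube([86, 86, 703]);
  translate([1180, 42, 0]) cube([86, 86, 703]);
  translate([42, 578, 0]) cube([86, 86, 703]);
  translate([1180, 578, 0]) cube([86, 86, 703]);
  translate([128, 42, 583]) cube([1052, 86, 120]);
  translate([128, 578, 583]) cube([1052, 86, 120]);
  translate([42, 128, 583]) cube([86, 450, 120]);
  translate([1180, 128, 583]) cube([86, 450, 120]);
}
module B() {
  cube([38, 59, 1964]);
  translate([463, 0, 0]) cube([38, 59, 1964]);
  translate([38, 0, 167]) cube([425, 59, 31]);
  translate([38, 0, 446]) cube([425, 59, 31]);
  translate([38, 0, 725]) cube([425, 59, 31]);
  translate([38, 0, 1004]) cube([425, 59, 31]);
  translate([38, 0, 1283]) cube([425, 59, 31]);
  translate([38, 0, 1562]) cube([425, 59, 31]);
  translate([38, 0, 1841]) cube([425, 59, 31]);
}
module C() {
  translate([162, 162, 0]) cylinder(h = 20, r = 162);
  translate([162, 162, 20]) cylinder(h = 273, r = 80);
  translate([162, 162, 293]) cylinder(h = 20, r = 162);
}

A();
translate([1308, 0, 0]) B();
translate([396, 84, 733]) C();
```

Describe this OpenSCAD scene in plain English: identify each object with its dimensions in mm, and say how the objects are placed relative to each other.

A is a rectangular dining table. The top is 1308×706×30 mm with its upper surface at z = 733 mm. It stands on four 86×86 mm square legs, each inset 42 mm from the nearest pair of top edges, running from the floor to the underside of the top. Four apron rails, 86 mm thick and 120 mm tall, run between adjacent legs with their top edges flush with the underside of the top and their outer faces flush with the legs' outer faces.

B is a straight ladder. Two 38×59 mm vertical rails, 1964 mm tall, stand 501 mm apart (outside-to-outside) with their front faces coplanar on the −y side. 7 rungs, each 59 mm deep and 31 mm tall, span between the inner faces of the rails, front faces flush with the rails. The lowest rung's underside is at z = 167 mm and rungs are spaced 279 mm apart (underside to underside).

C is a spool: two coaxial disc flanges of radius 162 mm and thickness 20 mm, joined by a core cylinder of radius 80 mm and height 273 mm. The lower flange rests on z = 0 and the three cylinders share a vertical axis.

The ladder is against the table's +x side, with their −y faces flush. The spool is on top of the table.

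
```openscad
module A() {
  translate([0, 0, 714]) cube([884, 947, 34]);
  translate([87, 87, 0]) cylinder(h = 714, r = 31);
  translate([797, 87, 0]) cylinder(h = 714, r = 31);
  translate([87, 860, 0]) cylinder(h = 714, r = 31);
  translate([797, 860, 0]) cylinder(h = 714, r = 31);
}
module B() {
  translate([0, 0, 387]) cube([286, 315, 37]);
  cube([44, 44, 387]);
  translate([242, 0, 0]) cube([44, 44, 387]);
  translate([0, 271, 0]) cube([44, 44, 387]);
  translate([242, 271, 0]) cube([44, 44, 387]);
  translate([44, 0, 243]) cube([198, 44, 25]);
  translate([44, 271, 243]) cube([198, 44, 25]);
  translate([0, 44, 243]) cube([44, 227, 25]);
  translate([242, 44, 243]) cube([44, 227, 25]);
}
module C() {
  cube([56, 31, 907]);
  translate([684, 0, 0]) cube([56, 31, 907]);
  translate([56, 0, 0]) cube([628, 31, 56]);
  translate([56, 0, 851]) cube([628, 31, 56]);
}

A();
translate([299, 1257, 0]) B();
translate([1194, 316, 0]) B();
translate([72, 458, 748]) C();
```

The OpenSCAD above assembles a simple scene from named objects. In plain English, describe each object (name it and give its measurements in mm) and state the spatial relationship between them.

A is a table with a 884×947 mm rectangular top, 34 mm thick, top surface at z = 748 mm, supported by four round legs of 62 mm diameter, each leg's bounding box inset 56 mm from the nearest pair of top edges, running from the floor.

B is a simple wooden stool: a rectangular seat 286 mm (x) by 315 mm (y), 37 mm thick, top face at z = 424 mm, on four square legs, each 44×44 mm in cross-section. The legs rest on z = 0, each flush with a corner of the seat. Four stretchers, 44 mm wide and 25 mm tall, connect adjacent legs with their undersides at z = 243 mm, each running between the inner faces of the legs it joins and aligned with the legs' outer faces on the other axis.

C is a rectangular picture frame lying in the x–z plane (depth along y). The opening is 628 mm wide (x) by 795 mm tall (z), surrounded by a border 56 mm wide on all four sides. The frame is 31 mm deep and is made of two full-height vertical stiles with two horizontal rails fitted between them.

Two stools sit around the table at the +y, +x sides. The picture frame is on top of the table, centred.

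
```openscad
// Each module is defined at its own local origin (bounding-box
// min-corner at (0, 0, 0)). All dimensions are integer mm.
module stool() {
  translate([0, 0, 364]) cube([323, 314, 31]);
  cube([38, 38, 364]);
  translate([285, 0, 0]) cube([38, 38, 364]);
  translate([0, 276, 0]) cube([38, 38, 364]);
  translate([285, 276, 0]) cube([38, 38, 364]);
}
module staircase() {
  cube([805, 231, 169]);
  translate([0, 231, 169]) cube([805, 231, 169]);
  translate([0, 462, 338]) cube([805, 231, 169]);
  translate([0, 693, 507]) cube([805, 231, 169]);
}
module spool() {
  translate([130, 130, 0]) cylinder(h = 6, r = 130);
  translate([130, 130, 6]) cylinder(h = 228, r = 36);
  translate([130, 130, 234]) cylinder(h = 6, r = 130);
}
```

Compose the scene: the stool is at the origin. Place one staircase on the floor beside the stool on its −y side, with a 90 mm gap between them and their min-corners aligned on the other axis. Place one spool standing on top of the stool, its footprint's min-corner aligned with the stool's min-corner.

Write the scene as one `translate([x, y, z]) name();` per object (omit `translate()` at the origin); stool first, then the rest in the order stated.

stool();
translate([0, -1014, 0]) staircase();
translate([0, 0, 395]) spool();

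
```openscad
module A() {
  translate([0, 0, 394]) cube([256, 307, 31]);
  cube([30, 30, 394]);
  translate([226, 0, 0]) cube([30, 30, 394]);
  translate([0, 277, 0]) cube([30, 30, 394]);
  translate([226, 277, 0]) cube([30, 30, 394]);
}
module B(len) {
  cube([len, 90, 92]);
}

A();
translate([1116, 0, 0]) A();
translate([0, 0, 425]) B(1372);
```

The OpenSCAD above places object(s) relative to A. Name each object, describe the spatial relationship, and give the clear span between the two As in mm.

Second stool starts at x = 1116; first ends at x = 256; clear span = 1116 − 256 = 860 mm.

A is a stool. B is a beam. A beam spans the tops of two stools. The clear span between the two stools is 860 mm.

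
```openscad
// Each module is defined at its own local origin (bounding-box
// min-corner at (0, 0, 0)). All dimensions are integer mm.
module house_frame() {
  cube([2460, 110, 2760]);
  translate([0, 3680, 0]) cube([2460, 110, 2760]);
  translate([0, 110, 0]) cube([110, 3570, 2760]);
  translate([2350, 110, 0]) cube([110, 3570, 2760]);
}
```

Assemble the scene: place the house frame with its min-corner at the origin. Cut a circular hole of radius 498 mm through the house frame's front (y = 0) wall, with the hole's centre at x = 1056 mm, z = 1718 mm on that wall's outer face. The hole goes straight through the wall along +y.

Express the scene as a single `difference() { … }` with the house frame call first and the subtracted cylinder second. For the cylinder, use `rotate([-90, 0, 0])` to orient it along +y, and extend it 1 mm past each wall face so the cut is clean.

difference() {
  house_frame();
  translate([1056, -1, 1718]) rotate([-90, 0, 0]) cylinder(h = 112, r = 498);
}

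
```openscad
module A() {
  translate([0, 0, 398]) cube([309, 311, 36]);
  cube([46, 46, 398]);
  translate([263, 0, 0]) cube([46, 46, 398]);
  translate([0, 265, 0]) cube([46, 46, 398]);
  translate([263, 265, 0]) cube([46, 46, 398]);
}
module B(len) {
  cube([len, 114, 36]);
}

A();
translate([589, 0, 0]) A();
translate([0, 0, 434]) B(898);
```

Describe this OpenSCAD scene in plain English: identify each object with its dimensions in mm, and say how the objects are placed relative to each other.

A is a four-legged stool. The seat is a 309×311×36 mm slab whose top surface is at z = 434 mm; four square legs, each 46×46 mm in cross-section, run from the floor (z = 0) to the underside of the seat, each flush with a corner of the seat.

B is a rectangular beam 898 mm long (x), 114 mm deep (y), 36 mm thick (z).

The beam spans the tops of two stools placed 280 mm apart, resting at z = 434 mm.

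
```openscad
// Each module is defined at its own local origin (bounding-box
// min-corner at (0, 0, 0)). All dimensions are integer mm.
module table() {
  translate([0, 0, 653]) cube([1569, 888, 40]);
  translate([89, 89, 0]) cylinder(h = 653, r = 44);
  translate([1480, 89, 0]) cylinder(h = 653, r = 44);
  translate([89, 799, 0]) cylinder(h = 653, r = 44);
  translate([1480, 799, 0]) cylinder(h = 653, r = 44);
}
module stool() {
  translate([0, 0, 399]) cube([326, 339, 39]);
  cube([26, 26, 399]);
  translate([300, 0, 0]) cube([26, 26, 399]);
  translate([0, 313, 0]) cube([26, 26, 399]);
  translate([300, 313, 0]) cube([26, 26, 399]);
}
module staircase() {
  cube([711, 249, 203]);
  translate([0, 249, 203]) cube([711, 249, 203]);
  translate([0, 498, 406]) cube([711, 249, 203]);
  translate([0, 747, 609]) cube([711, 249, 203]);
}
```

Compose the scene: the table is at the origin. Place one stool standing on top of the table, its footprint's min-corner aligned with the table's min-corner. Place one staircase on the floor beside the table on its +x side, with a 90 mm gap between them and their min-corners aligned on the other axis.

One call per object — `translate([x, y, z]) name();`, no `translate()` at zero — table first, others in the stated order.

table();
translate([0, 0, 693]) stool();
translate([1659, 0, 0]) staircase();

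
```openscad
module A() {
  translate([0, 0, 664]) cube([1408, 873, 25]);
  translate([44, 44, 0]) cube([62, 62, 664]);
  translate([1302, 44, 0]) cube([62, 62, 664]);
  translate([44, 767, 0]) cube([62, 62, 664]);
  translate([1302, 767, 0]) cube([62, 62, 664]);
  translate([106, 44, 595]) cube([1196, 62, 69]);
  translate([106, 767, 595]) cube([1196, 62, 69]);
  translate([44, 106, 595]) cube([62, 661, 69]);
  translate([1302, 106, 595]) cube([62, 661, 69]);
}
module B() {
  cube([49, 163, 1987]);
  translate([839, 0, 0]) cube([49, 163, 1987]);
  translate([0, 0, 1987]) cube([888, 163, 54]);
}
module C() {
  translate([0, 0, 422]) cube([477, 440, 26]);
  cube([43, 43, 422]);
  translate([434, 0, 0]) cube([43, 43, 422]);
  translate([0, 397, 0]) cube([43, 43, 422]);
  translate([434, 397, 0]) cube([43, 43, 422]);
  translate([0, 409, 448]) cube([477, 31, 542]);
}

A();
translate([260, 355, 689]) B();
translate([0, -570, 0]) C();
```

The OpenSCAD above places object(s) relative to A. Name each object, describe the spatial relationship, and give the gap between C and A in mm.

The chair's nearest face is 130 mm from the table's −y face.

A is a table. B is a door frame. C is a chair. The door frame is on top of the table, centred. The chair is on the floor beside the table on its −y side. The gap between the chair and the table is 130 mm.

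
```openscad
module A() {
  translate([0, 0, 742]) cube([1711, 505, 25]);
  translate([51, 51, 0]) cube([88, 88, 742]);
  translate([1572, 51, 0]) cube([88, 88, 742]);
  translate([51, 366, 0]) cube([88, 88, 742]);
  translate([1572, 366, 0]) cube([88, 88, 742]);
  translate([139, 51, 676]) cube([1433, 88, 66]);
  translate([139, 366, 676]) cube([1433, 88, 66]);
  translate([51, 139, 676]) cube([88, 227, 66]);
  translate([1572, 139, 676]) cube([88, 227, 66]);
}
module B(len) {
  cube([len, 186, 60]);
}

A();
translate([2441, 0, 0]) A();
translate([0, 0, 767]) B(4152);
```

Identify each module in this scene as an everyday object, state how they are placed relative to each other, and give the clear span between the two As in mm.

Second table starts at x = 2441; first ends at x = 1711; clear span = 2441 − 1711 = 730 mm.

A is a table. B is a beam. A beam spans the tops of two tables. The clear span between the two tables is 730 mm.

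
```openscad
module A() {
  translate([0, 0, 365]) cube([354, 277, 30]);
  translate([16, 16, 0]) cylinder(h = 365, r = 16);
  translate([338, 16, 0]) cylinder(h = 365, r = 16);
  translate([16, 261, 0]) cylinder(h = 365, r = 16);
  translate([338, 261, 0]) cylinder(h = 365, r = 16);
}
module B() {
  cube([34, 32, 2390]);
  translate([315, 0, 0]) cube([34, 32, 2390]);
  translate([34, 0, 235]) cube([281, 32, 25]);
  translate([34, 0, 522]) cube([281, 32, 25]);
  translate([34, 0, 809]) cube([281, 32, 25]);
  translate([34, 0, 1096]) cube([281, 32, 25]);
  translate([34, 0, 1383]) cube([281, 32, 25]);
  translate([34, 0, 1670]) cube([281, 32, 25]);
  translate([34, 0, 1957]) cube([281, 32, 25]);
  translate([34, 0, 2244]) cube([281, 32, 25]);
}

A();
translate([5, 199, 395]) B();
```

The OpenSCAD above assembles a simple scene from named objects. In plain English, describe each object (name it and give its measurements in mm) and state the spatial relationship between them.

A is a simple wooden stool: a rectangular seat 354 mm (x) by 277 mm (y), 30 mm thick, top face at z = 395 mm, on four round legs, each 32 mm in diameter. The legs rest on z = 0, each leg's axis is inset half a diameter from the nearest pair of seat edges (so the leg's bounding box is flush with the corner).

B is a wooden ladder with two side rails of 34×32 mm section and 2390 mm height, set 349 mm apart overall. Between them run 8 rectangular rungs (32 mm deep, 25 mm thick), front faces flush with the rails' −y face. The bottom of the first rung is 235 mm above the floor and each subsequent rung is 287 mm higher than the one below.

The ladder is on top of the stool.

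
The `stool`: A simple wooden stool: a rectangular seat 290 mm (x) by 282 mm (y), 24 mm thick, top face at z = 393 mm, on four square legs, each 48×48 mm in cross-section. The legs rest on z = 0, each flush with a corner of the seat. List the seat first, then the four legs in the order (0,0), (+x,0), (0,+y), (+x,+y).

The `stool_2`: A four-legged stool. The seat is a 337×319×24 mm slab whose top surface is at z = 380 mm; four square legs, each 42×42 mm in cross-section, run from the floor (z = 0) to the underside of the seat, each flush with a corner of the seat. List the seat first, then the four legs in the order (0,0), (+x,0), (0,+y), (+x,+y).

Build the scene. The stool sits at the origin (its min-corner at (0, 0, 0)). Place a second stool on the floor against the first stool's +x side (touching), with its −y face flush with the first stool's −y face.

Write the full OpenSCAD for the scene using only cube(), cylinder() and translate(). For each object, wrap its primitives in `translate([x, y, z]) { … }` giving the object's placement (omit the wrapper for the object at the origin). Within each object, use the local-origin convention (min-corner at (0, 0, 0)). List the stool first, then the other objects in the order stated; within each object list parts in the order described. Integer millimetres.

translate([0, 0, 369]) cube([290, 282, 24]);
cube([48, 48, 369]);
translate([242, 0, 0]) cube([48, 48, 369]);
translate([0, 234, 0]) cube([48, 48, 369]);
translate([242, 234, 0]) cube([48, 48, 369]);
translate([290, 0, 0]) {
  translate([0, 0, 356]) cube([337, 319, 24]);
  cube([42, 42, 356]);
  translate([295, 0, 0]) cube([42, 42, 356]);
  translate([0, 277, 0]) cube([42, 42, 356]);
  translate([295, 277, 0]) cube([42, 42, 356]);
}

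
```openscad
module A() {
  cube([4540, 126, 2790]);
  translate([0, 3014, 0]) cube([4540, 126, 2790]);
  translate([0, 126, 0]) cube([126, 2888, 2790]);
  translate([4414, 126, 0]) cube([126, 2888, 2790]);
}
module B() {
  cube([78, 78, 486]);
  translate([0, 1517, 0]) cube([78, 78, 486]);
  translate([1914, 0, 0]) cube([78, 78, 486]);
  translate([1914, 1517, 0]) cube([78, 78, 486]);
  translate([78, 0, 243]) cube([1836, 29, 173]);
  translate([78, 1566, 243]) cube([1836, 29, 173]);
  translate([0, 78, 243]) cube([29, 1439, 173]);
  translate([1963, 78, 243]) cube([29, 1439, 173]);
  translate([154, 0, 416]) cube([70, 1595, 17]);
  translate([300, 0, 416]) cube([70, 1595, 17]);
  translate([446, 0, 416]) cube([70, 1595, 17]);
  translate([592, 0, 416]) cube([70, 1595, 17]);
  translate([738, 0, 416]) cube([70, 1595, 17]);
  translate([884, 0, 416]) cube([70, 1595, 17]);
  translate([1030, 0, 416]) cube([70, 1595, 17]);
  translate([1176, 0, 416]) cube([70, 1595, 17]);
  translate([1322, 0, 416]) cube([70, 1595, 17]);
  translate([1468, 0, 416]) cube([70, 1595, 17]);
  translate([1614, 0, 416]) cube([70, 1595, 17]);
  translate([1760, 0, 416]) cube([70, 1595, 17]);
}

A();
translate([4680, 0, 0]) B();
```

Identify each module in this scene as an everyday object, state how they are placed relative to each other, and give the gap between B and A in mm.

A is a house frame. B is a bed frame. The bed frame is on the floor beside the house frame on its +x side. The gap between the bed frame and the house frame is 140 mm.

The bed frame's nearest face is 140 mm from the house frame's +x face.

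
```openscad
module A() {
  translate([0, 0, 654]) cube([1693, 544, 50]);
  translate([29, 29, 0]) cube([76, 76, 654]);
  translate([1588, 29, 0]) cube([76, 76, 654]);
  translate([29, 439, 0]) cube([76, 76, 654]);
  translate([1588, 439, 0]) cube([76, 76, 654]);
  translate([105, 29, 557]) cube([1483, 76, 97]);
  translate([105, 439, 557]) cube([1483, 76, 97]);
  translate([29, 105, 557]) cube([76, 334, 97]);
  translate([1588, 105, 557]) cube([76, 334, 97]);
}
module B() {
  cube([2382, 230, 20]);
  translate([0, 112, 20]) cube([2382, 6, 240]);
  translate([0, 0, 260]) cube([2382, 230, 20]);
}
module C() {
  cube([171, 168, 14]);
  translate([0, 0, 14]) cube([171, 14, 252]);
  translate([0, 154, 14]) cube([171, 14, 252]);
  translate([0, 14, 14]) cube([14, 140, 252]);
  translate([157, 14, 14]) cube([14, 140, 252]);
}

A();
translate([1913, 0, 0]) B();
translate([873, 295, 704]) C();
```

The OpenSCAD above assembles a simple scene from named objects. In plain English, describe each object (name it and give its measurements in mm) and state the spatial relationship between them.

A is a table with a 1693×544 mm rectangular top, 50 mm thick, top surface at z = 704 mm, supported by four 76×76 mm square legs, each inset 29 mm from the nearest pair of top edges, running from the floor. Four apron rails, 76 mm thick and 97 mm tall, run between adjacent legs with their top edges flush with the underside of the top and their outer faces flush with the legs' outer faces.

B is an I-beam lying along x, 2382 mm long. Overall section height 280 mm. Two flanges 230 mm wide (y) and 20 mm thick, one on the floor and one at the top; a web 6 mm thick runs between them, centred on the flange width.

C is an open storage box with external size 171×168×266 mm and wall thickness 14 mm (the base is also 14 mm thick). The base covers the whole footprint; the four walls stand on the base, with the y-facing walls full-width and the x-facing walls fitting between their inner faces.

The I-beam is on the floor beside the table on its +x side. The open box is on top of the table.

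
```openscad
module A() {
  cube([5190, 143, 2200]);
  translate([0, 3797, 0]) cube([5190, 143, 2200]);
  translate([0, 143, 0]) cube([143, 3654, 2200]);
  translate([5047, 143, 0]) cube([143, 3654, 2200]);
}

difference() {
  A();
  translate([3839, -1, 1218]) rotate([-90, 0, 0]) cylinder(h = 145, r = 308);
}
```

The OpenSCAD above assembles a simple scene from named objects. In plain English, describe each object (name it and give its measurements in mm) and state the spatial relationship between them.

A is a box-shaped house frame (walls only): outside footprint 5190×3940 mm, wall height 2200 mm, wall thickness 143 mm. The two y-facing walls run the full x-width; the two x-facing walls fit between the inner faces of the y-facing walls.

The house frame has a circular hole of radius 308 mm through its front wall, centred at (x = 3839, z = 1218).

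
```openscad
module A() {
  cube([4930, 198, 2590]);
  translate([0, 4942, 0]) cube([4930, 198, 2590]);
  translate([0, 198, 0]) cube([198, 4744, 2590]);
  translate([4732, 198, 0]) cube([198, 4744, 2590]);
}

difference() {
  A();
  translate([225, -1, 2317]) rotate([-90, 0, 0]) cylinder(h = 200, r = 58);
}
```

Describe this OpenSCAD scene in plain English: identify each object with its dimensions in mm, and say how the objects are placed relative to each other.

A is a box-shaped house frame (walls only): outside footprint 4930×5140 mm, wall height 2590 mm, wall thickness 198 mm. The two y-facing walls run the full x-width; the two x-facing walls fit between the inner faces of the y-facing walls.

The house frame has a circular hole of radius 58 mm through its front wall, centred at (x = 225, z = 2317).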